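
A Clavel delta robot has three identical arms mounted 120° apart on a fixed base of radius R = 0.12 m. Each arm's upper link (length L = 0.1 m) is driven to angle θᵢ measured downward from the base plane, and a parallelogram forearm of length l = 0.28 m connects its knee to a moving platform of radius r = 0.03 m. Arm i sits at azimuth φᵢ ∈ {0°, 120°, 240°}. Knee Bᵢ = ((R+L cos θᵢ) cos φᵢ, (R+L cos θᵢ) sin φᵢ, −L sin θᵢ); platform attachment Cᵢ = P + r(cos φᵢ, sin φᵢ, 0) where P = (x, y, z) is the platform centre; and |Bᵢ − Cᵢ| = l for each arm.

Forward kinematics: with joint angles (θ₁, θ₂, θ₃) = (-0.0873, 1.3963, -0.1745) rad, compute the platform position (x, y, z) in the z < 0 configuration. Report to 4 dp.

(0.0707, -0.1332, -0.2069)

arm 1 at φ=0.0°: e+L cos θ1 = 0.1896;  S1 = (0.1896, 0.0000, 0.0087)
arm 2 at φ=120.0°: e+L cos θ2 = 0.1074;  S2 = (-0.0537, 0.0930, -0.0985)
arm 3 at φ=240.0°: e+L cos θ3 = 0.1885;  S3 = (-0.0942, -0.1632, 0.0174)
eliminate P² terms by subtracting sphere 1 from 2 and 3
plane₁₂: -0.4866x+0.1860y+-0.2144z = -0.0148
det = 0.2644;  x = 0.0184+-0.2525z,  y = -0.0314+0.4921z
sphere 1 gives Az²+Bz+C=0 with A=1.3060, B=0.0381, C=-0.0480;  B²−4AC=0.2524;  roots -0.2069, 0.1777;  negative root z = -0.2069
x = 0.0707, y = -0.1332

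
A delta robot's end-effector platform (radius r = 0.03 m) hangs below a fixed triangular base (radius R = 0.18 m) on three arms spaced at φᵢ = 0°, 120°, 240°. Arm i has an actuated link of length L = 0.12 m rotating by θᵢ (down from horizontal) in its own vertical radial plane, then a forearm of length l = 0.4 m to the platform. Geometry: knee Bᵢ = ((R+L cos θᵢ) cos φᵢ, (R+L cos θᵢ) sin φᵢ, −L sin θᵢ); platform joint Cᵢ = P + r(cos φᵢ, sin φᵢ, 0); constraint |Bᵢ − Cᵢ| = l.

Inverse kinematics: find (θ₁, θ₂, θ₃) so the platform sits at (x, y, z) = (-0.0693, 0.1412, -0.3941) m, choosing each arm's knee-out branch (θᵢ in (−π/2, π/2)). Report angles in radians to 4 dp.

θ₁ = 1.3091, θ₂ = 0.0870, θ₃ = 1.3963

φ1=0.0° → target in arm frame (-0.0693, 0.1412)
  A cos θ + B sin θ = C:  0.2193·cos θ + -0.3941·sin θ = -0.3239
  θ1 = atan2(B,A) + arccos(C/0.4510) = 1.3091
arm 2 (φ=120.0°): x'=0.1569, y'=-0.0106
  A=-0.0069, B=-0.3941, C=(l²−L²−A²−y'²−z²)/(2L)=-0.0411
  γ=atan2(-0.3941,-0.0069)=-1.5884;  ψ=arccos(-0.1044)=1.6754;  θ2=γ+ψ≈0.0870
arm 3 (φ=240.0°): x'=-0.0876, y'=-0.1306
  A=0.2376, B=-0.3941, C=(l²−L²−A²−y'²−z²)/(2L)=-0.3469
  γ=atan2(-0.3941,0.2376)=-1.0282;  ψ=arccos(-0.7537)=2.4245;  θ3=γ+ψ≈1.3963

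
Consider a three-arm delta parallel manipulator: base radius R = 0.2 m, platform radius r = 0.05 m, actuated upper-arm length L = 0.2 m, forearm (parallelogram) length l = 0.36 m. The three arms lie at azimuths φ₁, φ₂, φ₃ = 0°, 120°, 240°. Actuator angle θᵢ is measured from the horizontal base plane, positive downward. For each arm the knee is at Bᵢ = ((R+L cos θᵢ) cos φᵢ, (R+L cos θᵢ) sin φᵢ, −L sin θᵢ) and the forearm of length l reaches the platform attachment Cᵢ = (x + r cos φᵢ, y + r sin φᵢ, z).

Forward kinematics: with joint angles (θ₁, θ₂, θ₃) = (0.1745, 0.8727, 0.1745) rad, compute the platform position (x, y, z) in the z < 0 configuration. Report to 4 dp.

(0.0386, -0.0669, -0.2081)

arm 1 at φ=0.0°: ρ1 = 0.3470;  S1 = (0.3470, 0.0000, -0.0347)
S2 = (0.2786·cos120.0°, 0.2786·sin120.0°, -0.1532) = (-0.1393, 0.2412, -0.1532)
S3 = (0.3470·cos240.0°, 0.3470·sin240.0°, -0.0347) = (-0.1735, -0.3005, -0.0347)
eliminate P² terms by subtracting sphere 1 from 2 and 3
linear system: -0.9725x+0.4825y = -0.0205−-0.2370z; -1.0409x+-0.6010y = 0.0000−0.0000z
Cramer: x(z) = 0.0114-0.1311z;  y(z) = -0.0197+0.2270z
into |P−S₁|² = l²: 1.0687z² + 0.1485z + -0.0154 = 0;  Δ = 0.0878;  z = -0.2081 or 0.0691 → z<0 root = -0.2081
x = 0.0386, y = -0.0669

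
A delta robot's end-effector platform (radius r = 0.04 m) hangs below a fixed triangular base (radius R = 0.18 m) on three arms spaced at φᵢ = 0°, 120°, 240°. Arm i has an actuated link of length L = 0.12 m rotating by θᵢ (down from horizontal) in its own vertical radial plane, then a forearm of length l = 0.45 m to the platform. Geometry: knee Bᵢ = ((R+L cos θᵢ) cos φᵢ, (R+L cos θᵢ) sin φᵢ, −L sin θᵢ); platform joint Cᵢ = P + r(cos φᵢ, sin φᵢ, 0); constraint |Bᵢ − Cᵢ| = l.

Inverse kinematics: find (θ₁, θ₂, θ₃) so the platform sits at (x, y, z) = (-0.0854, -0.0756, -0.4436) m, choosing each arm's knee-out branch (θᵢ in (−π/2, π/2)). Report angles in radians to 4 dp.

θ₁ = 1.0477, θ₂ = 0.7855, θ₃ = 0.1749

rotate P by −φ1: (-0.0854, -0.0756, -0.4436)
  A=0.2254, B=-0.4436, C=(l²−L²−A²−y'²−z²)/(2L)=-0.2717
  γ=atan2(-0.4436,0.2254)=-1.1007;  ψ=arccos(-0.5460)=2.1484;  θ1=γ+ψ≈1.0477
rotate P by −φ2: (-0.0228, 0.1118, -0.4436)
  e−x'=0.1628;  (l²−L²−(e−x')²−y'²−z²)/2L = -0.1986
  θ2 = atan2(B,A) + arccos(C/0.4725) = 0.7855
rotate P by −φ3: (0.1082, -0.0362, -0.4436)
  A cos θ + B sin θ = C:  0.0318·cos θ + -0.4436·sin θ = -0.0458
  γ=atan2(-0.4436,0.0318)=-1.4992;  ψ=arccos(-0.1031)=1.6740;  θ3=γ+ψ≈0.1749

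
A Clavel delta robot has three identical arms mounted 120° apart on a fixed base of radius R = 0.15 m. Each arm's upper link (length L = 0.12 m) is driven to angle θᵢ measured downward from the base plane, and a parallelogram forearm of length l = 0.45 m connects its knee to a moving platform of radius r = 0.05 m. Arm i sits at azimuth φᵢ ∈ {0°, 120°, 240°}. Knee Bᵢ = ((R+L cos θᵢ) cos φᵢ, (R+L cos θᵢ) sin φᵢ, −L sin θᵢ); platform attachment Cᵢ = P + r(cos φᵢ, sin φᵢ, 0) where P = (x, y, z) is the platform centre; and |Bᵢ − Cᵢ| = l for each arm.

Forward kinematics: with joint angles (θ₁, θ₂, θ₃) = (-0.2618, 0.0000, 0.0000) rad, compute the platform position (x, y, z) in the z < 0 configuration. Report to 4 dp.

(0.0351, 0.0000, -0.3810)

arm 1 at φ=0.0°: (R−r)+L cos θ1 = 0.2159;  S1 = (0.2159, 0.0000, 0.0311)
arm 2 at φ=120.0°: (R−r)+L cos θ2 = 0.2200;  S2 = (-0.1100, 0.1905, 0.0000)
φ3=240.0°: virtual centre (-0.1100, -0.1905, 0.0000), radius l
|S₂|²−|S₁|² = 0.0008;  |S₃|²−|S₁|² = 0.0008
[-0.6518 0.3811 -0.0621]·P = 0.0008;  [-0.6518 -0.3811 -0.0621]·P = 0.0008
det = 0.4968;  x = -0.0013+-0.0953z,  y = 0.0000+0.0000z
sphere 1 gives Az²+Bz+C=0 with A=1.0091, B=-0.0207, C=-0.1544;  B²−4AC=0.6235;  roots -0.3810, 0.4015;  negative root z = -0.3810
x = 0.0351, y = 0.0000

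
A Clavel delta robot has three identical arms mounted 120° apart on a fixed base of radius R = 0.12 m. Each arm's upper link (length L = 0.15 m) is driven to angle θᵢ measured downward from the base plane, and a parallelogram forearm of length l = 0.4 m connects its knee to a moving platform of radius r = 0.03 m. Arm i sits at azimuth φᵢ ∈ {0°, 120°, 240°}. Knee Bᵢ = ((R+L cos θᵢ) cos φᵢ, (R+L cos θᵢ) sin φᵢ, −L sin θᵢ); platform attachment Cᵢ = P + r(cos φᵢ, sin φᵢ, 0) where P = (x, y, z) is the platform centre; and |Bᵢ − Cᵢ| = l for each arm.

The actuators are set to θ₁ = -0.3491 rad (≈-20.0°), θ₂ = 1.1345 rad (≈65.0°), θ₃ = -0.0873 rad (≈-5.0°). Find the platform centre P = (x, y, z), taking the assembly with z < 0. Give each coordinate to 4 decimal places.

(0.1303, -0.1693, -0.2968)

centre 1 = (0.2310·cos0.0°, 0.2310·sin0.0°, 0.0513) = (0.2310, 0.0000, 0.0513)
centre 2 = (0.1534·cos120.0°, 0.1534·sin120.0°, -0.1359) = (-0.0767, 0.1328, -0.1359)
centre 3 = (0.2394·cos240.0°, 0.2394·sin240.0°, 0.0131) = (-0.1197, -0.2074, 0.0131)
subtract pairs → two planes through P
linear system: -0.6153x+0.2657y = -0.0140−-0.3745z; -0.7013x+-0.4147y = 0.0015−-0.0765z
det = 0.4415;  x = 0.0122+-0.3978z,  y = -0.0243+0.4884z
quadratic in z: (1.3968)z²+(0.0477)z+(-0.1089)=0, √Δ=0.7816 → z ∈ {-0.2968, 0.2627}; z = -0.2968 (taking z<0)
x = 0.1303, y = -0.1693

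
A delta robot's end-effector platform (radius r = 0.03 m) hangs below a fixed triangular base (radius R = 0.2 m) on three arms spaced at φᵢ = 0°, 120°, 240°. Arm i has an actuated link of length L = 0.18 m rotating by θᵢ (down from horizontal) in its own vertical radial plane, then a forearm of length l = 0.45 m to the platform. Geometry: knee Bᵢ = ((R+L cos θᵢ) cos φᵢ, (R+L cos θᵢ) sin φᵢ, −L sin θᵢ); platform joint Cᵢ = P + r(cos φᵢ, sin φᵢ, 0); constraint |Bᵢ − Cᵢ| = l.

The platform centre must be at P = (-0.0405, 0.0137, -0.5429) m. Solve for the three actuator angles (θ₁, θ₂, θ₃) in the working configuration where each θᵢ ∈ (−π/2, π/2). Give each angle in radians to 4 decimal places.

θ₁ = 1.3087, θ₂ = 1.0473, θ₃ = 1.1343

φ1=0.0° → target in arm frame (-0.0405, 0.0137)
  A=0.2105, B=-0.5429, C=(l²−L²−A²−y'²−z²)/(2L)=-0.4698
  θ1 = atan2(B,A) + arccos(C/0.5823) = 1.3087
φ2=120.0° → target in arm frame (0.0321, 0.0282)
  A cos θ + B sin θ = C:  0.1379·cos θ + -0.5429·sin θ = -0.4012
  γ=atan2(-0.5429,0.1379)=-1.3221;  ψ=arccos(-0.7163)=2.3693;  θ2=γ+ψ≈1.0473
rotate P by −φ3: (0.0084, -0.0419, -0.5429)
  A=0.1616, B=-0.5429, C=(l²−L²−A²−y'²−z²)/(2L)=-0.4237
  √(A²+B²)=0.5664;  θ3 = -1.2815+2.4157 ≈ 1.1343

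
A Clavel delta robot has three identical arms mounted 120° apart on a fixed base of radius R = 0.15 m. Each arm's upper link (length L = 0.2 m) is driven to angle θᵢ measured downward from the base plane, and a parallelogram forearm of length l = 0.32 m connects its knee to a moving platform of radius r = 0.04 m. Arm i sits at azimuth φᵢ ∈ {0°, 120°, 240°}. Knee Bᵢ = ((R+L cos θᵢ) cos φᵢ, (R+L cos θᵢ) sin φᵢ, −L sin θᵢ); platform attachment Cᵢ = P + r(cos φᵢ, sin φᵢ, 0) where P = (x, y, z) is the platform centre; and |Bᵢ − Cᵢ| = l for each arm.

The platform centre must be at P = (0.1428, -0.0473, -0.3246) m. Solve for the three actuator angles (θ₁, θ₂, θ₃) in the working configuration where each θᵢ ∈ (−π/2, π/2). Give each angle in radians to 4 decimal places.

φ1=0.0° → target in arm frame (0.1428, -0.0473)
  A=-0.0328, B=-0.3246, C=(l²−L²−A²−y'²−z²)/(2L)=-0.1157
  θ1 = atan2(B,A) + arccos(C/0.3263) = 0.2618
rotate P by −φ2: (-0.1124, -0.1000, -0.3246)
  A cos θ + B sin θ = C:  0.2224·cos θ + -0.3246·sin θ = -0.2560
  √(A²+B²)=0.3935;  θ2 = -0.9702+2.2793 ≈ 1.3092
rotate P by −φ3: (-0.0304, 0.1473, -0.3246)
  A cos θ + B sin θ = C:  0.1404·cos θ + -0.3246·sin θ = -0.2110
  √(A²+B²)=0.3537;  θ3 = -1.1625+2.2100 ≈ 1.0475

θ₁ = 0.2618, θ₂ = 1.3092, θ₃ = 1.0475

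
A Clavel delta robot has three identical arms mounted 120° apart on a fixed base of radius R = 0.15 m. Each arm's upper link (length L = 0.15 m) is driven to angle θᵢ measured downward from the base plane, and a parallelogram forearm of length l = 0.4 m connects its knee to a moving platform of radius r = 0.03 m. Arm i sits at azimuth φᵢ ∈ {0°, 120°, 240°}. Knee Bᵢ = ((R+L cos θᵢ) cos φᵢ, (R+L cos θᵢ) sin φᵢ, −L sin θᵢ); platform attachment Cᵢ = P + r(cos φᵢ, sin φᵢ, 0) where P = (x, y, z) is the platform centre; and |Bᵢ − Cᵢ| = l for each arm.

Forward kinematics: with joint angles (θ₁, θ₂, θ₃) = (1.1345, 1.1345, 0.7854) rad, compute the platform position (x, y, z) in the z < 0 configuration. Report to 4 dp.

(-0.0302, -0.0522, -0.4701)

arm 1 at φ=0.0°: e+L cos θ1 = 0.1834;  O1 = (0.1834, 0.0000, -0.1359)
φ2=120.0°: virtual centre (-0.0917, 0.1588, -0.1359), radius l
φ3=240.0°: virtual centre (-0.1130, -0.1958, -0.1061), radius l
eliminate P² terms by subtracting sphere 1 from 2 and 3
linear system: -0.5502x+0.3176y = 0.0000−0.0000z; -0.5928x+-0.3916y = 0.0102−0.0598z
det = 0.4037;  x = -0.0081+0.0470z,  y = -0.0140+0.0814z
into |P−O₁|² = l²: 1.0088z² + 0.2516z + -0.1047 = 0;  Δ = 0.4857;  z = -0.4701 or 0.2207 → z<0 root = -0.4701
x = -0.0302, y = -0.0522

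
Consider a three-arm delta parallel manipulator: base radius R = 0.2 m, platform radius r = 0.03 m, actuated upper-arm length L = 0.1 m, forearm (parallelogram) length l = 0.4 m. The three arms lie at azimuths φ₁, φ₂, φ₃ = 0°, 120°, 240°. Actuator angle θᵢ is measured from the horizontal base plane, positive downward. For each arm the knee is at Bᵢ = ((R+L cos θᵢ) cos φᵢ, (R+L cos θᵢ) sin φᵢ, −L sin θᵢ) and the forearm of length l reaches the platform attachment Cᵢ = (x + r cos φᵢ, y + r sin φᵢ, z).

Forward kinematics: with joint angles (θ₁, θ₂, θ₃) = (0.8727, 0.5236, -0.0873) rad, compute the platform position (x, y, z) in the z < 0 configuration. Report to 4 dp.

S1 = (0.2343·cos0.0°, 0.2343·sin0.0°, -0.0766) = (0.2343, 0.0000, -0.0766)
arm 2 at φ=120.0°: (R−r)+L cos θ2 = 0.2566;  S2 = (-0.1283, 0.2222, -0.0500)
φ3=240.0°: virtual centre (-0.1348, -0.2335, 0.0087), radius l
subtract pairs → two planes through P
linear system: -0.7252x+0.4444y = 0.0076−0.0532z; -0.7382x+-0.4670y = 0.0120−0.1707z
det = 0.6667;  x = -0.0133+0.1510z,  y = -0.0047+0.1267z
sphere 1 gives Az²+Bz+C=0 with A=1.0389, B=0.0772, C=-0.0928;  B²−4AC=0.3916;  roots -0.3384, 0.2640;  negative root z = -0.3384
x = -0.0644, y = -0.0475

(-0.0644, -0.0475, -0.3384)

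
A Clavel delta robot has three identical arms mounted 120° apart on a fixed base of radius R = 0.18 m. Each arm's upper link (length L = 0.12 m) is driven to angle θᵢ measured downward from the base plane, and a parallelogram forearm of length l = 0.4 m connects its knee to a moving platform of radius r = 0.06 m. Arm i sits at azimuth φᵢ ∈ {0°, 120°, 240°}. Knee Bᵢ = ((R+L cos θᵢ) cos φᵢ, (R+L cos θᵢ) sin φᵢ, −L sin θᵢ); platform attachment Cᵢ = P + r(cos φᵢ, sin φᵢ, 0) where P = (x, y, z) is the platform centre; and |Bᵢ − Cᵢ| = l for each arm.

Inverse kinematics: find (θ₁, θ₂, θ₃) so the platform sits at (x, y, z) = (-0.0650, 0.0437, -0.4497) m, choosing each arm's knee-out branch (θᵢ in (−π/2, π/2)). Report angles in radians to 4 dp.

θ₁ = 1.3091, θ₂ = 0.6985, θ₃ = 1.0475

arm 1 (φ=0.0°): x'=-0.0650, y'=0.0437
  A cos θ + B sin θ = C:  0.1850·cos θ + -0.4497·sin θ = -0.3865
  θ1 = atan2(B,A) + arccos(C/0.4863) = 1.3091
φ2=120.0° → target in arm frame (0.0703, 0.0344)
  A=0.0497, B=-0.4497, C=(l²−L²−A²−y'²−z²)/(2L)=-0.2512
  √(A²+B²)=0.4524;  θ2 = -1.4608+2.1594 ≈ 0.6985
arm 3 (φ=240.0°): x'=-0.0053, y'=-0.0781
  A cos θ + B sin θ = C:  0.1253·cos θ + -0.4497·sin θ = -0.3269
  γ=atan2(-0.4497,0.1253)=-1.2990;  ψ=arccos(-0.7002)=2.3464;  θ3=γ+ψ≈1.0475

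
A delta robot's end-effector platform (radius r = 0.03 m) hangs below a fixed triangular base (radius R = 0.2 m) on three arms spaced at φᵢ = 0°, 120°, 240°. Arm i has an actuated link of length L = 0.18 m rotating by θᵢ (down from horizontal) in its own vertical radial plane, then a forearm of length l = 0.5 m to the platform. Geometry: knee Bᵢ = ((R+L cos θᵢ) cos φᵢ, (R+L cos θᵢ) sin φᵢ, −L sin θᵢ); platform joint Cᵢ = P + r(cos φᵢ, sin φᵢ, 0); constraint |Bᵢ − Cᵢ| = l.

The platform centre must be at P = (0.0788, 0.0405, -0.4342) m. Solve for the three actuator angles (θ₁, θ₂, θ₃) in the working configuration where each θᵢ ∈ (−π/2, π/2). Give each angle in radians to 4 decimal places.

θ₁ = 0.0871, θ₂ = 0.4361, θ₃ = 0.6978

rotate P by −φ1: (0.0788, 0.0405, -0.4342)
  e−x'=0.0912;  (l²−L²−(e−x')²−y'²−z²)/2L = 0.0531
  γ=atan2(-0.4342,0.0912)=-1.3638;  ψ=arccos(0.1197)=1.4508;  θ1=γ+ψ≈0.0871
φ2=120.0° → target in arm frame (-0.0043, -0.0885)
  e−x'=0.1743;  (l²−L²−(e−x')²−y'²−z²)/2L = -0.0254
  √(A²+B²)=0.4679;  θ2 = -1.1890+1.6251 ≈ 0.4361
arm 3 (φ=240.0°): x'=-0.0745, y'=0.0480
  A cos θ + B sin θ = C:  0.2445·cos θ + -0.4342·sin θ = -0.0917
  θ3 = atan2(B,A) + arccos(C/0.4983) = 0.6978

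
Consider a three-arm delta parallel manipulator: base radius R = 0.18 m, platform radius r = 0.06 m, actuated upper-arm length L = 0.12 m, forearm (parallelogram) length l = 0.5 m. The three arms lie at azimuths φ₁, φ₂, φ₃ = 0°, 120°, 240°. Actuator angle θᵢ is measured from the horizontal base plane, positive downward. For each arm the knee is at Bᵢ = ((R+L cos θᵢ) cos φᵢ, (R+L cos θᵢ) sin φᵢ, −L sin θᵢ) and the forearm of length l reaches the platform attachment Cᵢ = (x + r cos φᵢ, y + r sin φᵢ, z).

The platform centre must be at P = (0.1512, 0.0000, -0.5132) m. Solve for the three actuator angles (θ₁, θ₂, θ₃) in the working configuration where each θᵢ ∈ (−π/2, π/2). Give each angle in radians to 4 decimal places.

θ₁ = 0.1744, θ₂ = 1.0471, θ₃ = 1.0471

arm 1 (φ=0.0°): x'=0.1512, y'=0.0000
  e−x'=-0.0312;  (l²−L²−(e−x')²−y'²−z²)/2L = -0.1198
  γ=atan2(-0.5132,-0.0312)=-1.6315;  ψ=arccos(-0.2330)=1.8059;  θ1=γ+ψ≈0.1744
arm 2 (φ=120.0°): x'=-0.0756, y'=-0.1309
  A=0.1956, B=-0.5132, C=(l²−L²−A²−y'²−z²)/(2L)=-0.3466
  θ2 = atan2(B,A) + arccos(C/0.5492) = 1.0471
rotate P by −φ3: (-0.0756, 0.1309, -0.5132)
  A=0.1956, B=-0.5132, C=(l²−L²−A²−y'²−z²)/(2L)=-0.3466
  √(A²+B²)=0.5492;  θ3 = -1.2067+2.2537 ≈ 1.0471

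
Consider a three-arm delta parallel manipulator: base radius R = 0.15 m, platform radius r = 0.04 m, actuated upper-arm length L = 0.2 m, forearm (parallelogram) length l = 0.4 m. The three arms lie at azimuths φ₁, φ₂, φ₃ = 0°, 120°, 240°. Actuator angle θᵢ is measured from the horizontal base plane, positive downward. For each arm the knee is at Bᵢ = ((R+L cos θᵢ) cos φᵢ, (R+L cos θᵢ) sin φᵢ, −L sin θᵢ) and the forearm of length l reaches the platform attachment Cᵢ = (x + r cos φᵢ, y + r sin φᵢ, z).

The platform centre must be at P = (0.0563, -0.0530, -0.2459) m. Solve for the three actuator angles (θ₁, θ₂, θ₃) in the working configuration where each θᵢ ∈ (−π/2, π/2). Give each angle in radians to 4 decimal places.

arm 1 (φ=0.0°): x'=0.0563, y'=-0.0530
  A=0.0537, B=-0.2459, C=(l²−L²−A²−y'²−z²)/(2L)=0.1346
  √(A²+B²)=0.2517;  θ1 = -1.3558+1.0066 ≈ -0.3492
arm 2 (φ=120.0°): x'=-0.0740, y'=-0.0223
  A cos θ + B sin θ = C:  0.1840·cos θ + -0.2459·sin θ = 0.0629
  γ=atan2(-0.2459,0.1840)=-0.9283;  ψ=arccos(0.2048)=1.3645;  θ2=γ+ψ≈0.4362
rotate P by −φ3: (0.0177, 0.0753, -0.2459)
  A=0.0923, B=-0.2459, C=(l²−L²−A²−y'²−z²)/(2L)=0.1134
  θ3 = atan2(B,A) + arccos(C/0.2626) = -0.0876

θ₁ = -0.3492, θ₂ = 0.4362, θ₃ = -0.0876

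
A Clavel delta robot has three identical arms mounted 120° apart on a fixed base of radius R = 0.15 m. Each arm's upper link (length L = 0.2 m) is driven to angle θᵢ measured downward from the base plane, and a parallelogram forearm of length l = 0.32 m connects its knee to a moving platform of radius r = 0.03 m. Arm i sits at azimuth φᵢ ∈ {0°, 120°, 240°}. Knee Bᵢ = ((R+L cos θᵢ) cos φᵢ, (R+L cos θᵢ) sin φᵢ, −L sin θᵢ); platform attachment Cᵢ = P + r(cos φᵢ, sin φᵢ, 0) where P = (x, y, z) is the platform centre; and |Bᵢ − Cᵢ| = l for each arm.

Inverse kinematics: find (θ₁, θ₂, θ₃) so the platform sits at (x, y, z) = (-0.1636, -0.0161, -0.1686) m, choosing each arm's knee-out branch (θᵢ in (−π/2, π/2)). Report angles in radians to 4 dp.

φ1=0.0° → target in arm frame (-0.1636, -0.0161)
  e−x'=0.2836;  (l²−L²−(e−x')²−y'²−z²)/2L = -0.1168
  θ1 = atan2(B,A) + arccos(C/0.3299) = 1.3962
rotate P by −φ2: (0.0679, 0.1497, -0.1686)
  A=0.0521, B=-0.1686, C=(l²−L²−A²−y'²−z²)/(2L)=0.0221
  θ2 = atan2(B,A) + arccos(C/0.1765) = 0.1744
rotate P by −φ3: (0.0957, -0.1336, -0.1686)
  A cos θ + B sin θ = C:  0.0243·cos θ + -0.1686·sin θ = 0.0388
  √(A²+B²)=0.1703;  θ3 = -1.4279+1.3409 ≈ -0.0870

θ₁ = 1.3962, θ₂ = 0.1744, θ₃ = -0.0870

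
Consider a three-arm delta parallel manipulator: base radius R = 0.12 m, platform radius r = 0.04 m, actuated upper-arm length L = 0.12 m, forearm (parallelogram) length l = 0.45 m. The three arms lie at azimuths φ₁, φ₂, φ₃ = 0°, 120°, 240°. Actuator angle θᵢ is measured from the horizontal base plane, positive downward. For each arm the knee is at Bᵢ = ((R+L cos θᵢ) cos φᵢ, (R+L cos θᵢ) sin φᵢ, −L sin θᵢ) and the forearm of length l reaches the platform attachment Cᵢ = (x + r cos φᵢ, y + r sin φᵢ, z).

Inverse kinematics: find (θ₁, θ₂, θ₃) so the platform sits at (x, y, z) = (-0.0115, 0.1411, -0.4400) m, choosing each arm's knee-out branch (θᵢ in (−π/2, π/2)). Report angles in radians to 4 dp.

φ1=0.0° → target in arm frame (-0.0115, 0.1411)
  A cos θ + B sin θ = C:  0.0915·cos θ + -0.4400·sin θ = -0.1408
  θ1 = atan2(B,A) + arccos(C/0.4494) = 0.5236
rotate P by −φ2: (0.1279, -0.0606, -0.4400)
  e−x'=-0.0479;  (l²−L²−(e−x')²−y'²−z²)/2L = -0.0478
  θ2 = atan2(B,A) + arccos(C/0.4426) = -0.0004
arm 3 (φ=240.0°): x'=-0.1164, y'=-0.0805
  A cos θ + B sin θ = C:  0.1964·cos θ + -0.4400·sin θ = -0.2107
  θ3 = atan2(B,A) + arccos(C/0.4819) = 0.8725

θ₁ = 0.5236, θ₂ = -0.0004, θ₃ = 0.8725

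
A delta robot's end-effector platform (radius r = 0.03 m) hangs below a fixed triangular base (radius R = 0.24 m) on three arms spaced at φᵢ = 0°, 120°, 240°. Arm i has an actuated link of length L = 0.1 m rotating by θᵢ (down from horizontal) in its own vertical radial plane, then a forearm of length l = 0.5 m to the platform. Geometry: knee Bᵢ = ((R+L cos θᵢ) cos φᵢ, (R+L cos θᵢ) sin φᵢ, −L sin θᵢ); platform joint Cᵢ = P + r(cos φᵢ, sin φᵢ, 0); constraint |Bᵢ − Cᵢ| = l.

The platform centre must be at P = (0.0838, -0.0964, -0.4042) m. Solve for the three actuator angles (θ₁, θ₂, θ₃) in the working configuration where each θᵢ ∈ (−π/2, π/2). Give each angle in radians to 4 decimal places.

θ₁ = -0.3496, θ₂ = 1.0470, θ₃ = 0.0001

rotate P by −φ1: (0.0838, -0.0964, -0.4042)
  A=0.1262, B=-0.4042, C=(l²−L²−A²−y'²−z²)/(2L)=0.2570
  γ=atan2(-0.4042,0.1262)=-1.2682;  ψ=arccos(0.6070)=0.9186;  θ1=γ+ψ≈-0.3496
φ2=120.0° → target in arm frame (-0.1254, -0.0244)
  e−x'=0.3354;  (l²−L²−(e−x')²−y'²−z²)/2L = -0.1823
  γ=atan2(-0.4042,0.3354)=-0.8782;  ψ=arccos(-0.3470)=1.9252;  θ2=γ+ψ≈1.0470
arm 3 (φ=240.0°): x'=0.0416, y'=0.1208
  A cos θ + B sin θ = C:  0.1684·cos θ + -0.4042·sin θ = 0.1684
  θ3 = atan2(B,A) + arccos(C/0.4379) = 0.0001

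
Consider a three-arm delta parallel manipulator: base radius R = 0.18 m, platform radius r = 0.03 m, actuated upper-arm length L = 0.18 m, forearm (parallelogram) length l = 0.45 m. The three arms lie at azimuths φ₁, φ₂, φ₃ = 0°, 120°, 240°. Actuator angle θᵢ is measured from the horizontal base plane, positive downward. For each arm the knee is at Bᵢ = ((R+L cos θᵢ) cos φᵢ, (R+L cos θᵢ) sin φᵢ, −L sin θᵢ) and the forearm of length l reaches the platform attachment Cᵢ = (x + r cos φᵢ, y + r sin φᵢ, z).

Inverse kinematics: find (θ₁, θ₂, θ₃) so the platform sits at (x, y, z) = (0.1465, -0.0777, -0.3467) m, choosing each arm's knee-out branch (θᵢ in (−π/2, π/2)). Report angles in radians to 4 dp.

rotate P by −φ1: (0.1465, -0.0777, -0.3467)
  A cos θ + B sin θ = C:  0.0035·cos θ + -0.3467·sin θ = 0.1218
  θ1 = atan2(B,A) + arccos(C/0.3467) = -0.3489
φ2=120.0° → target in arm frame (-0.1405, -0.0880)
  e−x'=0.2905;  (l²−L²−(e−x')²−y'²−z²)/2L = -0.1174
  γ=atan2(-0.3467,0.2905)=-0.8733;  ψ=arccos(-0.2595)=1.8333;  θ2=γ+ψ≈0.9600
arm 3 (φ=240.0°): x'=-0.0060, y'=0.1657
  e−x'=0.1560;  (l²−L²−(e−x')²−y'²−z²)/2L = -0.0052
  √(A²+B²)=0.3802;  θ3 = -1.1481+1.5846 ≈ 0.4365

θ₁ = -0.3489, θ₂ = 0.9600, θ₃ = 0.4365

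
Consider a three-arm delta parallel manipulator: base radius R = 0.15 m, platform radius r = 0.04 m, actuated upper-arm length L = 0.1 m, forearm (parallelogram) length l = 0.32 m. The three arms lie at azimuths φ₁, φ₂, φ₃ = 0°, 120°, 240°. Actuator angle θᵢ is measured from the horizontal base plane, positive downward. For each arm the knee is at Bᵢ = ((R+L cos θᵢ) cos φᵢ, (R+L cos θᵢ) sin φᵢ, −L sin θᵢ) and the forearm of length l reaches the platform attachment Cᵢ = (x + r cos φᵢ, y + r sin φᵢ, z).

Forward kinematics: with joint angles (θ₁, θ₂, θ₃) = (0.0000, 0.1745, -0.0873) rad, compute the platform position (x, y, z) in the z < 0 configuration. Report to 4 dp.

(0.0037, -0.0179, -0.2440)

φ1=0.0°: virtual centre (0.2100, 0.0000, 0.0000), radius l
arm 2 at φ=120.0°: ρ2 = 0.2085;  O2 = (-0.1042, 0.1806, -0.0174)
arm 3 at φ=240.0°: ρ3 = 0.2096;  O3 = (-0.1048, -0.1815, 0.0087)
|O₂|²−|O₁|² = -0.0003;  |O₃|²−|O₁|² = -0.0001
linear system: -0.6285x+0.3611y = -0.0003−-0.0347z; -0.6296x+-0.3631y = -0.0001−0.0174z
det = 0.4555;  x = 0.0003+-0.0139z,  y = -0.0003+0.0721z
into |P−O₁|² = l²: 1.0054z² + 0.0058z + -0.0584 = 0;  Δ = 0.2350;  z = -0.2440 or 0.2382 → z<0 root = -0.2440
x = 0.0037, y = -0.0179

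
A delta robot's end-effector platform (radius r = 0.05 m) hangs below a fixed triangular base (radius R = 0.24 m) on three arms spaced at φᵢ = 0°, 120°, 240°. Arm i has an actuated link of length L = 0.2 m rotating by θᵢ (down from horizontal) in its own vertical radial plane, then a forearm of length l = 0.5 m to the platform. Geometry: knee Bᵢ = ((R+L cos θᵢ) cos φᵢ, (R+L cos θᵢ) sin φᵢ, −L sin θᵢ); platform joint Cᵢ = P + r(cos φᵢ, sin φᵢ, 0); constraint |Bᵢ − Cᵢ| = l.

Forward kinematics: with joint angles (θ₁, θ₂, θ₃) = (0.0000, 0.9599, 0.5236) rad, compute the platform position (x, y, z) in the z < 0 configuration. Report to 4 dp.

S1 = (0.3900·cos0.0°, 0.3900·sin0.0°, 0.0000) = (0.3900, 0.0000, 0.0000)
arm 2 at φ=120.0°: (R−r)+L cos θ2 = 0.3047;  S2 = (-0.1524, 0.2639, -0.1638)
arm 3 at φ=240.0°: (R−r)+L cos θ3 = 0.3632;  S3 = (-0.1816, -0.3145, -0.1000)
|S₂|²−|S₁|² = -0.0324;  |S₃|²−|S₁|² = -0.0102
[-1.0847 0.5278 -0.3277]·P = -0.0324;  [-1.1432 -0.6291 -0.2000]·P = -0.0102
det = 1.2858;  x = 0.0200+-0.2424z,  y = -0.0202+0.1226z
into |P−S₁|² = l²: 1.0738z² + 0.1744z + -0.1127 = 0;  Δ = 0.5146;  z = -0.4152 or 0.2528 → z<0 root = -0.4152
x = 0.1207, y = -0.0711

(0.1207, -0.0711, -0.4152)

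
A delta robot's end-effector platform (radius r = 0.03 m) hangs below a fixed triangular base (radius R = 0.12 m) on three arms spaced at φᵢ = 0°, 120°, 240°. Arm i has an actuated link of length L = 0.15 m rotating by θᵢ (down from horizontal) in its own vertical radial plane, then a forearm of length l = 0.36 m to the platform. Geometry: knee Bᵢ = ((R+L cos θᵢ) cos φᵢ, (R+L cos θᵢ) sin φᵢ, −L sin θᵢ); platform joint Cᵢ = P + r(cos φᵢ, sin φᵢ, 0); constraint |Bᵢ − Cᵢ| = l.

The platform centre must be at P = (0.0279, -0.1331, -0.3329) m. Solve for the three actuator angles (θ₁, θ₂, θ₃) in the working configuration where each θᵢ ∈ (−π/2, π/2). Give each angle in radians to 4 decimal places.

θ₁ = 0.4360, θ₂ = 1.0469, θ₃ = 0.0872

arm 1 (φ=0.0°): x'=0.0279, y'=-0.1331
  A=0.0621, B=-0.3329, C=(l²−L²−A²−y'²−z²)/(2L)=-0.0843
  θ1 = atan2(B,A) + arccos(C/0.3386) = 0.4360
rotate P by −φ2: (-0.1292, 0.0424, -0.3329)
  e−x'=0.2192;  (l²−L²−(e−x')²−y'²−z²)/2L = -0.1786
  γ=atan2(-0.3329,0.2192)=-0.9885;  ψ=arccos(-0.4480)=2.0354;  θ2=γ+ψ≈1.0469
φ3=240.0° → target in arm frame (0.1013, 0.0907)
  A=-0.0113, B=-0.3329, C=(l²−L²−A²−y'²−z²)/(2L)=-0.0403
  √(A²+B²)=0.3331;  θ3 = -1.6048+1.6920 ≈ 0.0872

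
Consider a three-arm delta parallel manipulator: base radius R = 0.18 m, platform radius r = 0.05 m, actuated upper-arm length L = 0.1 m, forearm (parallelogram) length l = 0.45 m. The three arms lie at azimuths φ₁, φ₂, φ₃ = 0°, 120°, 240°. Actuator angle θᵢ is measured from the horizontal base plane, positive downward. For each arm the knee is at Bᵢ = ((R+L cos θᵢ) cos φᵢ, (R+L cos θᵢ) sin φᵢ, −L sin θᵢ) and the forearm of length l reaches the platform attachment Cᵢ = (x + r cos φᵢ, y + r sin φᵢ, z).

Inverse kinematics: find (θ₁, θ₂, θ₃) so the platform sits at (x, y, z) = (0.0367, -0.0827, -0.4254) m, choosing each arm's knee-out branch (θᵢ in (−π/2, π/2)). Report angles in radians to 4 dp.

θ₁ = 0.2620, θ₂ = 0.8732, θ₃ = 0.1750

φ1=0.0° → target in arm frame (0.0367, -0.0827)
  e−x'=0.0933;  (l²−L²−(e−x')²−y'²−z²)/2L = -0.0200
  γ=atan2(-0.4254,0.0933)=-1.3549;  ψ=arccos(-0.0460)=1.6168;  θ1=γ+ψ≈0.2620
φ2=120.0° → target in arm frame (-0.0900, 0.0096)
  A=0.2200, B=-0.4254, C=(l²−L²−A²−y'²−z²)/(2L)=-0.1847
  γ=atan2(-0.4254,0.2200)=-1.0936;  ψ=arccos(-0.3857)=1.9668;  θ2=γ+ψ≈0.8732
rotate P by −φ3: (0.0533, 0.0731, -0.4254)
  A cos θ + B sin θ = C:  0.0767·cos θ + -0.4254·sin θ = 0.0015
  γ=atan2(-0.4254,0.0767)=-1.3923;  ψ=arccos(0.0035)=1.5673;  θ3=γ+ψ≈0.1750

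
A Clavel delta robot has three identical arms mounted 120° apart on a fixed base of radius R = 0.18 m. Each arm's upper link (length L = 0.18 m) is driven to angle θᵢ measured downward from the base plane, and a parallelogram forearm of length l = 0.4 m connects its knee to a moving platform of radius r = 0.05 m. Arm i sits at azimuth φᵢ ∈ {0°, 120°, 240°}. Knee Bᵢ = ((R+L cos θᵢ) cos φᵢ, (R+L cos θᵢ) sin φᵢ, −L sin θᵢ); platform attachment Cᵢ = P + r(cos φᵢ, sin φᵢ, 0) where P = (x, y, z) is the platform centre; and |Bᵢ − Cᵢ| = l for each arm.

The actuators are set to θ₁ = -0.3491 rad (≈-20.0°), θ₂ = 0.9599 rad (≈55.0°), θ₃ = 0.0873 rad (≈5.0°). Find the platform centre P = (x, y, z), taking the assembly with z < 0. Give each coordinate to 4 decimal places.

S1 = (0.2991·cos0.0°, 0.2991·sin0.0°, 0.0616) = (0.2991, 0.0000, 0.0616)
arm 2 at φ=120.0°: e+L cos θ2 = 0.2332;  S2 = (-0.1166, 0.2020, -0.1474)
φ3=240.0°: virtual centre (-0.1547, -0.2679, -0.0157), radius l
|S₂|²−|S₁|² = -0.0171;  |S₃|²−|S₁|² = 0.0026
plane₁₂: -0.8315x+0.4040y+-0.4180z = -0.0171
det = 0.8122;  x = 0.0100+-0.3526z,  y = -0.0219+0.3089z
quadratic in z: (1.2198)z²+(0.0673)z+(-0.0721)=0, √Δ=0.5970 → z ∈ {-0.2723, 0.2171}; z = -0.2723 (taking z<0)
x = 0.1060, y = -0.1060

(0.1060, -0.1060, -0.2723)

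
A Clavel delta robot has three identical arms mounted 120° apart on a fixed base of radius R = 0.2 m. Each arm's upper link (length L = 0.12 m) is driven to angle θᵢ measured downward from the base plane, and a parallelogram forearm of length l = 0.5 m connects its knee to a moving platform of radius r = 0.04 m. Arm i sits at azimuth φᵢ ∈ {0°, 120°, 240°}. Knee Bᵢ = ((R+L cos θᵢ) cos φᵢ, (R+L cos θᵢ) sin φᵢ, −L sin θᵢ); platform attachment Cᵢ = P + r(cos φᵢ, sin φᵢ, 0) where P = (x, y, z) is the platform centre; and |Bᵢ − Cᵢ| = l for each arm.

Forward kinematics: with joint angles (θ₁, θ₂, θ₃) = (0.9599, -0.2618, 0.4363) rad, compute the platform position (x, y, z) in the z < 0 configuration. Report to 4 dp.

(-0.1256, 0.0781, -0.4422)

φ1=0.0°: virtual centre (0.2288, 0.0000, -0.0983), radius l
centre 2 = (0.2759·cos120.0°, 0.2759·sin120.0°, 0.0311) = (-0.1380, 0.2389, 0.0311)
centre 3 = (0.2688·cos240.0°, 0.2688·sin240.0°, -0.0507) = (-0.1344, -0.2328, -0.0507)
subtract pairs → two planes through P
[-0.7336 0.4779 0.2587]·P = 0.0151;  [-0.7264 -0.4655 0.0952]·P = 0.0128
Cramer: x(z) = -0.0191+0.2409z;  y(z) = 0.0023-0.1715z
quadratic in z: (1.0875)z²+(0.0764)z+(-0.1789)=0, √Δ=0.8854 → z ∈ {-0.4422, 0.3720}; z = -0.4422 (taking z<0)
x = -0.1256, y = 0.0781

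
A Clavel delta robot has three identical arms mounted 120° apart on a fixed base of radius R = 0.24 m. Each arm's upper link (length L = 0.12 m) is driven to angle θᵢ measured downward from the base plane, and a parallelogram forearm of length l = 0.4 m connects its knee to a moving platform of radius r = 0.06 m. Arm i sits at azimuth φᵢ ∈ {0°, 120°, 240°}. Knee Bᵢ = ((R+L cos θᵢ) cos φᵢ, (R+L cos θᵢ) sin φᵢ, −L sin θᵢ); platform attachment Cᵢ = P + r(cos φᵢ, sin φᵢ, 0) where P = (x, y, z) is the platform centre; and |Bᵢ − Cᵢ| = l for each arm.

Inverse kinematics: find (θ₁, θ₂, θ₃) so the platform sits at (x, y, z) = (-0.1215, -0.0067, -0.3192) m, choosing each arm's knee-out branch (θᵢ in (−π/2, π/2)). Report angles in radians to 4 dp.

θ₁ = 1.2217, θ₂ = 0.1741, θ₃ = 0.0871

φ1=0.0° → target in arm frame (-0.1215, -0.0067)
  A cos θ + B sin θ = C:  0.3015·cos θ + -0.3192·sin θ = -0.1968
  θ1 = atan2(B,A) + arccos(C/0.4391) = 1.2217
arm 2 (φ=120.0°): x'=0.0549, y'=0.1086
  A cos θ + B sin θ = C:  0.1251·cos θ + -0.3192·sin θ = 0.0679
  γ=atan2(-0.3192,0.1251)=-1.1974;  ψ=arccos(0.1979)=1.3715;  θ2=γ+ψ≈0.1741
arm 3 (φ=240.0°): x'=0.0666, y'=-0.1019
  A cos θ + B sin θ = C:  0.1134·cos θ + -0.3192·sin θ = 0.0853
  θ3 = atan2(B,A) + arccos(C/0.3388) = 0.0871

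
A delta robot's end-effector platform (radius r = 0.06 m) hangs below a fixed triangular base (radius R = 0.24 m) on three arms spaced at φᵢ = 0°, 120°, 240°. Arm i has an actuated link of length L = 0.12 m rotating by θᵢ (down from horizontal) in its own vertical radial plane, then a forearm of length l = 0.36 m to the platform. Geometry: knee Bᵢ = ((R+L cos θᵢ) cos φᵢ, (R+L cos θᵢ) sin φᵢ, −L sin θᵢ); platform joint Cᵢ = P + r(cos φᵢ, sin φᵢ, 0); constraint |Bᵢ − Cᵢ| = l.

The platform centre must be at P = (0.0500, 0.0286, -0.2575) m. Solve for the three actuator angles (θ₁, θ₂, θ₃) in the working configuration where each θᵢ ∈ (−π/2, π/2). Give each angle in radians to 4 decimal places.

φ1=0.0° → target in arm frame (0.0500, 0.0286)
  A=0.1300, B=-0.2575, C=(l²−L²−A²−y'²−z²)/(2L)=0.1299
  √(A²+B²)=0.2885;  θ1 = -1.1033+1.1037 ≈ 0.0004
φ2=120.0° → target in arm frame (-0.0002, -0.0576)
  A=0.1802, B=-0.2575, C=(l²−L²−A²−y'²−z²)/(2L)=0.0546
  √(A²+B²)=0.3143;  θ2 = -0.9601+1.3964 ≈ 0.4362
arm 3 (φ=240.0°): x'=-0.0498, y'=0.0290
  A cos θ + B sin θ = C:  0.2298·cos θ + -0.2575·sin θ = -0.0198
  √(A²+B²)=0.3451;  θ3 = -0.8422+1.6281 ≈ 0.7858

θ₁ = 0.0004, θ₂ = 0.4362, θ₃ = 0.7858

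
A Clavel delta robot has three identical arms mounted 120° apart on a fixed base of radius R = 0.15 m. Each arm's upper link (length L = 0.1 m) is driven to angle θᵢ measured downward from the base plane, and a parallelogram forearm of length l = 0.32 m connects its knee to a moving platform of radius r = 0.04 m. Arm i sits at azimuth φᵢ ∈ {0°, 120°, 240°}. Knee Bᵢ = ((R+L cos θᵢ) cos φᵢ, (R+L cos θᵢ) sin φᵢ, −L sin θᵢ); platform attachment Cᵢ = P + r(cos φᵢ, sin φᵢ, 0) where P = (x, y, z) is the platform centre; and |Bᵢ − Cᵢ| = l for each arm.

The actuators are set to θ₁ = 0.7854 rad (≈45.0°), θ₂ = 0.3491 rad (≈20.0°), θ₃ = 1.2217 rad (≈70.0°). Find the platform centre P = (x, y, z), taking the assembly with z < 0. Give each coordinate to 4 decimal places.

φ1=0.0°: virtual centre (0.1807, 0.0000, -0.0707), radius l
O2 = (0.2040·cos120.0°, 0.2040·sin120.0°, -0.0342) = (-0.1020, 0.1766, -0.0342)
O3 = (0.1442·cos240.0°, 0.1442·sin240.0°, -0.0940) = (-0.0721, -0.1249, -0.0940)
subtract pairs → two planes through P
linear system: -0.5654x+0.3533y = 0.0051−0.0730z; -0.5056x+-0.2498y = -0.0080−-0.0465z
det = 0.3198;  x = 0.0049+0.0056z,  y = 0.0223+-0.1976z
quadratic in z: (1.0391)z²+(0.1306)z+(-0.0660)=0, √Δ=0.5397 → z ∈ {-0.3226, 0.1969}; z = -0.3226 (taking z<0)
x = 0.0031, y = 0.0860

(0.0031, 0.0860, -0.3226)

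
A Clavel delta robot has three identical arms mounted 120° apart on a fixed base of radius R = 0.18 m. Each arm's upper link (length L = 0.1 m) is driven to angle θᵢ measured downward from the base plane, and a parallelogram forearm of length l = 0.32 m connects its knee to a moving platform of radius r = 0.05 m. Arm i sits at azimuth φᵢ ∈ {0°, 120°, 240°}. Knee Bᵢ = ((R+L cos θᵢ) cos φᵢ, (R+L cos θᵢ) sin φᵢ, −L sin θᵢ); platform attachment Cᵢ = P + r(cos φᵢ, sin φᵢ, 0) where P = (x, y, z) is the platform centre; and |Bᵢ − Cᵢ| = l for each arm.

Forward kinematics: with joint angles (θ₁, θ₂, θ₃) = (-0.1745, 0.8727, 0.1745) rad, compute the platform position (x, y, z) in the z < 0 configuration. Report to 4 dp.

arm 1 at φ=0.0°: (R−r)+L cos θ1 = 0.2285;  centre 1 = (0.2285, 0.0000, 0.0174)
centre 2 = (0.1943·cos120.0°, 0.1943·sin120.0°, -0.0766) = (-0.0971, 0.1682, -0.0766)
centre 3 = (0.2285·cos240.0°, 0.2285·sin240.0°, -0.0174) = (-0.1142, -0.1979, -0.0174)
eliminate P² terms by subtracting sphere 1 from 2 and 3
[-0.6512 0.3365 -0.1879]·P = -0.0089;  [-0.6854 -0.3957 -0.0694]·P = 0.0000
Cramer: x(z) = 0.0072-0.2001z;  y(z) = -0.0125+0.1712z
quadratic in z: (1.0694)z²+(0.0496)z+(-0.0530)=0, √Δ=0.4786 → z ∈ {-0.2470, 0.2006}; z = -0.2470 (taking z<0)
x = 0.0566, y = -0.0548

(0.0566, -0.0548, -0.2470)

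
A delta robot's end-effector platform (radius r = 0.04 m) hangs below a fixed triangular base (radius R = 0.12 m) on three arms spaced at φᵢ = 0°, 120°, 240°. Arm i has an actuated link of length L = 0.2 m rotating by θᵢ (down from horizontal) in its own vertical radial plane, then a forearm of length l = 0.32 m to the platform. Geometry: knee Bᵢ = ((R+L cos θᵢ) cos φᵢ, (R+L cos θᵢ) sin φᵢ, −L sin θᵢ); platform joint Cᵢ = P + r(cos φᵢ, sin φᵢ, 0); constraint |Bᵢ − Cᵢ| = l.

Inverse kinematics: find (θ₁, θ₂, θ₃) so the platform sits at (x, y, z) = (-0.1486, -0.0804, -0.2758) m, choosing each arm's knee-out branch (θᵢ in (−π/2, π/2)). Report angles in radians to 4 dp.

rotate P by −φ1: (-0.1486, -0.0804, -0.2758)
  A cos θ + B sin θ = C:  0.2286·cos θ + -0.2758·sin θ = -0.1810
  θ1 = atan2(B,A) + arccos(C/0.3582) = 1.2217
arm 2 (φ=120.0°): x'=0.0047, y'=0.1689
  e−x'=0.0753;  (l²−L²−(e−x')²−y'²−z²)/2L = -0.1197
  θ2 = atan2(B,A) + arccos(C/0.2859) = 0.6985
rotate P by −φ3: (0.1439, -0.0885, -0.2758)
  e−x'=-0.0639;  (l²−L²−(e−x')²−y'²−z²)/2L = -0.0640
  θ3 = atan2(B,A) + arccos(C/0.2831) = 0.0001

θ₁ = 1.2217, θ₂ = 0.6985, θ₃ = 0.0001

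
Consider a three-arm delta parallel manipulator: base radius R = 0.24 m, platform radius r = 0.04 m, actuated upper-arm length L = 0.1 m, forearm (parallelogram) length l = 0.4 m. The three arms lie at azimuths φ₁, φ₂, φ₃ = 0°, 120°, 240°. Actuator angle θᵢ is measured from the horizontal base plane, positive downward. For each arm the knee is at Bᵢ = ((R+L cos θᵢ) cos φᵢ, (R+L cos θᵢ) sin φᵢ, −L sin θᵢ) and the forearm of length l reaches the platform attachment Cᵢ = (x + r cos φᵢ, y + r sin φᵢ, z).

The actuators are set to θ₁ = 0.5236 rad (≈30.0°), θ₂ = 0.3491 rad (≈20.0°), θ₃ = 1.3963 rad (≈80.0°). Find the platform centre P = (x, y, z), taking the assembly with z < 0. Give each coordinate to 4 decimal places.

(0.0358, 0.0883, -0.3488)

S1 = (0.2866·cos0.0°, 0.2866·sin0.0°, -0.0500) = (0.2866, 0.0000, -0.0500)
arm 2 at φ=120.0°: ρ2 = 0.2940;  S2 = (-0.1470, 0.2546, -0.0342)
φ3=240.0°: virtual centre (-0.1087, -0.1882, -0.0985), radius l
|S₂|²−|S₁|² = 0.0029;  |S₃|²−|S₁|² = -0.0277
linear system: -0.8672x+0.5092y = 0.0029−0.0316z; -0.7906x+-0.3765y = -0.0277−-0.0970z
det = 0.7290;  x = 0.0178+-0.0514z,  y = 0.0361+-0.1496z
into |P−S₁|² = l²: 1.0250z² + 0.1168z + -0.0840 = 0;  Δ = 0.3579;  z = -0.3488 or 0.2348 → z<0 root = -0.3488
x = 0.0358, y = 0.0883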